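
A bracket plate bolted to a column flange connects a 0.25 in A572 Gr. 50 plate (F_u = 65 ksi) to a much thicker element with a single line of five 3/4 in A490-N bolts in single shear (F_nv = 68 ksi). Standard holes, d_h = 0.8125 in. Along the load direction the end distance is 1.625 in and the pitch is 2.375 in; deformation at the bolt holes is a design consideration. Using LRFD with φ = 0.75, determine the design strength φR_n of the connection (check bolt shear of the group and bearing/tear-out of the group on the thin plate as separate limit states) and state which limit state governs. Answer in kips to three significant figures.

Bolt shear: A_b = π·0.75²/4 = 0.4418 in²; R_n = 68 × 0.4418 × 5 × 1 = 150.2 kips → 0.75 × 150.2 = 113 kips.
Bearing (1.2 l_c t F_u ≤ 2.4 d t F_u): upper limit = 2.4·0.75·0.25·65 = 29.25 kips.
  Edge l_c = 1.625 − 0.8125/2 = 1.219 → r_n = 23.77 kips; interior l_c = 2.375 − 0.8125 = 1.562 → r_n = 29.25 kips.
  R_n,bearing = 1·23.77 + 4·29.25 = 140.8 kips → 0.75 × 140.8 = 106 kips.
Bearing governs: 106 kips.

106 kips (bearing governs)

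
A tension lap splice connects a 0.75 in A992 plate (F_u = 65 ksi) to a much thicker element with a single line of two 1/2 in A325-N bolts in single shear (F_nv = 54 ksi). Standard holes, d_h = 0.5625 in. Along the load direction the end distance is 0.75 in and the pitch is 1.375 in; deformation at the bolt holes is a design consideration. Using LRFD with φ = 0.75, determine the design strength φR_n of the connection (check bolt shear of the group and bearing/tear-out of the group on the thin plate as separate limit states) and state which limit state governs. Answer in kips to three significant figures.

15.9 kips (bolt shear governs)

Bolt shear: A_b = π·0.5²/4 = 0.1963 in²; R_n = 54 × 0.1963 × 2 × 1 = 21.21 kips → 0.75 × 21.21 = 15.9 kips.
Bearing (1.2 l_c t F_u ≤ 2.4 d t F_u): upper limit = 2.4·0.5·0.75·65 = 58.5 kips.
  Edge l_c = 0.75 − 0.5625/2 = 0.4688 → r_n = 27.42 kips; interior l_c = 1.375 − 0.5625 = 0.8125 → r_n = 47.53 kips.
  R_n,bearing = 1·27.42 + 1·47.53 = 74.95 kips → 0.75 × 74.95 = 56.2 kips.
Bolt shear governs: 15.9 kips.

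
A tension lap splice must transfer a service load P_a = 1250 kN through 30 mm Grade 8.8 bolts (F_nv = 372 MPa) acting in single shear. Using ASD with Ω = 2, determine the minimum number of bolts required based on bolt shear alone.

10 bolts

A_b = π·30²/4 = 706.9 mm².
Per-bolt allowable strength R_n/Ω = 372 × 706.9 × 1 / 1000 / 2 = 131.5 kN.
n ≥ 1250 / 131.5 = 9.507 → use 10 bolts.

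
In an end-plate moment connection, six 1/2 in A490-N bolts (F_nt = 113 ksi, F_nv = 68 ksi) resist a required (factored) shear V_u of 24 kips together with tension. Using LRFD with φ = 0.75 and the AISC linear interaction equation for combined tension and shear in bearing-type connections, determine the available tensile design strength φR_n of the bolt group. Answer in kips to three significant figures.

89.9 kips

A_b = π·0.5²/4 = 0.1963 in²; f_rv = 24 / (6 × 0.1963) = 20.37 ksi.
F'_nt = 1.3 F_nt − (F_nt / φF_nv) f_rv = 1.3·113 − (113/(0.75·68))·20.37 = 101.8 ksi, capped at F_nt → F'_nt = 101.8 ksi.
R_n = F'_nt · A_b · n = 101.8 × 0.1963 × 6 = 119.9 kips.
Design strength φR_n = 0.75 × 119.9 = 89.9 kips.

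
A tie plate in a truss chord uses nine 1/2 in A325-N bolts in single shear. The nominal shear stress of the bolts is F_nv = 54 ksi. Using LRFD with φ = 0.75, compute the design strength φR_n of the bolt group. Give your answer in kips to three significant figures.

71.6 kips

A_b = π × 0.5² / 4 = 0.1963 in².
R_n = F_nv · A_b · n · n_s = 54 × 0.1963 × 9 × 1 = 95.43 kips.
Design strength φR_n = 0.75 × 95.43 = 71.6 kips.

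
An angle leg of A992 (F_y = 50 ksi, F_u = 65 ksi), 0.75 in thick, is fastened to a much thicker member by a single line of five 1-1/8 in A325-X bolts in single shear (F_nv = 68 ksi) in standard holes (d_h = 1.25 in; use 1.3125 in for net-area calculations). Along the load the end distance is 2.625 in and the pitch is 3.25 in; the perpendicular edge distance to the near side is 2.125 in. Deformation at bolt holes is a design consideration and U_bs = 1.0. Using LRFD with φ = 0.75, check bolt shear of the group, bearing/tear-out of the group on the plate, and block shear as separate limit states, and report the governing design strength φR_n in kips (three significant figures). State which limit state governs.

253 kips (bolt shear governs)

Bolt shear: A_b = π·1.125²/4 = 0.994 in²; R_n = 68 × 0.994 × 5 × 1 = 338 kips → 0.75 × 338 = 253 kips.
Bearing: edge l_c = 2, r_n = 117 kips; interior l_c = 2, r_n = 117 kips; R_n = 117 + 4·117 = 585 kips → 439 kips.
Block shear: A_gv = 11.72, A_nv = 7.289, A_nt = 1.102 in²; R_n = min(0.6F_uA_nv, 0.6F_yA_gv) + U_bs·F_u·A_nt = 355.9 kips → 267 kips.
Bolt shear governs: 253 kips.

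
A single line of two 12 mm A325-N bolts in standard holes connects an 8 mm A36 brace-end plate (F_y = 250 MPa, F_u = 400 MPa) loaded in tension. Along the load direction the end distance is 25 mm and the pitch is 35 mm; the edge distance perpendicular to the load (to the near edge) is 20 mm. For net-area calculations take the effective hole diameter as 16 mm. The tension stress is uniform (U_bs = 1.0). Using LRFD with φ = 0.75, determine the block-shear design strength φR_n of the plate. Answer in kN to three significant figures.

80.6 kN

Shear plane L_v = 25 + 1·35 = 60 mm; A_gv = 60 × 8 = 480 mm².
A_nv = (60 − 1.5·16) × 8 = 288 mm².
A_nt = (20 − 0.5·16) × 8 = 96 mm².
0.6 F_u A_nv = 69.12 kN; 0.6 F_y A_gv = 72 kN → shear rupture governs the shear term.
R_n = 69.12 + 1.0 × 400 × 96 / 1000 = 107.5 kN.
Design strength φR_n = 0.75 × 107.5 = 80.6 kN.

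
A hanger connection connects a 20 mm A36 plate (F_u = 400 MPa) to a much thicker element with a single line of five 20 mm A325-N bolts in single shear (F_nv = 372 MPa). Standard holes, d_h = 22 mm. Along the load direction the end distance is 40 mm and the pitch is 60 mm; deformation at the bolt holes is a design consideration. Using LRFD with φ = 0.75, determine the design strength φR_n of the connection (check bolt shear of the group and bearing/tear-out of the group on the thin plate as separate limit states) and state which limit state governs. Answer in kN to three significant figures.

438 kN (bolt shear governs)

Bolt shear: A_b = π·20²/4 = 314.2 mm²; R_n = 372 × 314.2 × 5 × 1 / 1000 = 584.3 kN → 0.75 × 584.3 = 438 kN.
Bearing (1.2 l_c t F_u ≤ 2.4 d t F_u): upper limit = 2.4·20·20·400 / 1000 = 384 kN.
  Edge l_c = 40 − 22/2 = 29 → r_n = 278.4 kN; interior l_c = 60 − 22 = 38 → r_n = 364.8 kN.
  R_n,bearing = 1·278.4 + 4·364.8 = 1738 kN → 0.75 × 1738 = 1300 kN.
Bolt shear governs: 438 kN.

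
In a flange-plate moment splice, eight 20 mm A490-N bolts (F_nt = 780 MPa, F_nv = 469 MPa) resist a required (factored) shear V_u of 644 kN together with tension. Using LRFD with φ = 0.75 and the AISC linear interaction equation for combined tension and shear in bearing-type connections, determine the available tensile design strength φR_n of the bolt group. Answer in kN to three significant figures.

A_b = π·20²/4 = 314.2 mm²; f_rv = 644 × 1000 / (8 × 314.2) = 256.2 MPa.
F'_nt = 1.3 F_nt − (F_nt / φF_nv) f_rv = 1.3·780 − (780/(0.75·469))·256.2 = 445.8 MPa, capped at F_nt → F'_nt = 445.8 MPa.
R_n = F'_nt · A_b · n = 445.8 × 314.2 × 8 / 1000 = 1120 kN.
Design strength φR_n = 0.75 × 1120 = 840 kN.

840 kN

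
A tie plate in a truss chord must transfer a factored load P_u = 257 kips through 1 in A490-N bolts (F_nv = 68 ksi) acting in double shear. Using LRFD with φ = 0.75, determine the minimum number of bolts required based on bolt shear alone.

4 bolts

A_b = π·1²/4 = 0.7854 in².
Per-bolt design strength φR_n = 0.75 × 68 × 0.7854 × 2 = 80.11 kips.
n ≥ 257 / 80.11 = 3.208 → use 4 bolts.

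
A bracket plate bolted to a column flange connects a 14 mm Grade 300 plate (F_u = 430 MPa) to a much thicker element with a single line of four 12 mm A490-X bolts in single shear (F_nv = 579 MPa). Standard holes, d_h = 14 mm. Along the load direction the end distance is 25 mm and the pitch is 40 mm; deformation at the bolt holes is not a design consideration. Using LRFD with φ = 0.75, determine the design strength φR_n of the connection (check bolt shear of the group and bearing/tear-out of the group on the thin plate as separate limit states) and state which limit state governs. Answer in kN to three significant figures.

Bolt shear: A_b = π·12²/4 = 113.1 mm²; R_n = 579 × 113.1 × 4 × 1 / 1000 = 261.9 kN → 0.75 × 261.9 = 196 kN.
Bearing (1.5 l_c t F_u ≤ 3.0 d t F_u): upper limit = 3.0·12·14·430 / 1000 = 216.7 kN.
  Edge l_c = 25 − 14/2 = 18 → r_n = 162.5 kN; interior l_c = 40 − 14 = 26 → r_n = 216.7 kN.
  R_n,bearing = 1·162.5 + 3·216.7 = 812.7 kN → 0.75 × 812.7 = 610 kN.
Bolt shear governs: 196 kN.

196 kN (bolt shear governs)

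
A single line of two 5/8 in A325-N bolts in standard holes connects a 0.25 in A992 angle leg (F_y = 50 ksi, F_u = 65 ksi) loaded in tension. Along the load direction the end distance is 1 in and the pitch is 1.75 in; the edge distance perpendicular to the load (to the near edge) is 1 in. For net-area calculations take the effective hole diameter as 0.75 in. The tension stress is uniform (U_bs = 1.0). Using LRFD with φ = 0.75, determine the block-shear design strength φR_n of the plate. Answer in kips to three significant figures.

Shear plane L_v = 1 + 1·1.75 = 2.75 in; A_gv = 2.75 × 0.25 = 0.6875 in².
A_nv = (2.75 − 1.5·0.75) × 0.25 = 0.4062 in².
A_nt = (1 − 0.5·0.75) × 0.25 = 0.1562 in².
0.6 F_u A_nv = 15.84 kips; 0.6 F_y A_gv = 20.62 kips → shear rupture governs the shear term.
R_n = 15.84 + 1.0 × 65 × 0.1562 = 26 kips.
Design strength φR_n = 0.75 × 26 = 19.5 kips.

19.5 kips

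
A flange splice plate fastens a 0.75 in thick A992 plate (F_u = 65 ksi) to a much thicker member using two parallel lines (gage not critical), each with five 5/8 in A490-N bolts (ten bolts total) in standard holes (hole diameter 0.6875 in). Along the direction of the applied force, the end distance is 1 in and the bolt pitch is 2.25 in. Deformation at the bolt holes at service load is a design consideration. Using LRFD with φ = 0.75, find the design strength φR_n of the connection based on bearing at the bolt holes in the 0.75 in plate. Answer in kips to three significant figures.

Per bolt r_n = 1.2 l_c t F_u ≤ 2.4 d t F_u; upper limit = 2.4 × 0.625 × 0.75 × 65 = 73.12 kips.
Edge bolt: l_c = 1 − 0.6875/2 = 0.6562 in → 1.2 × 0.6562 × 0.75 × 65 = 38.39 → r_n = 38.39 kips.
Interior bolts: l_c = 2.25 − 0.6875 = 1.562 in → 1.2 × 1.562 × 0.75 × 65 = 91.41 → r_n = 73.12 kips.
R_n = 2 × 38.39 + 8 × 73.12 = 661.8 kips.
Design strength φR_n = 0.75 × 661.8 = 496 kips.

496 kips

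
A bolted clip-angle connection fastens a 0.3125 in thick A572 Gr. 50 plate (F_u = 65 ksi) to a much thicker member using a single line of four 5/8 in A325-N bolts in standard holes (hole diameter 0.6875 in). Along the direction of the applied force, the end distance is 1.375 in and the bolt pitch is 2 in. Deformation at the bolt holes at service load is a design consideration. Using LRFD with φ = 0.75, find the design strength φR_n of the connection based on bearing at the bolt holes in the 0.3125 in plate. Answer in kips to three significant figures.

Per bolt r_n = 1.2 l_c t F_u ≤ 2.4 d t F_u; upper limit = 2.4 × 0.625 × 0.3125 × 65 = 30.47 kips.
Edge bolt: l_c = 1.375 − 0.6875/2 = 1.031 in → 1.2 × 1.031 × 0.3125 × 65 = 25.14 → r_n = 25.14 kips.
Interior bolts: l_c = 2 − 0.6875 = 1.312 in → 1.2 × 1.312 × 0.3125 × 65 = 31.99 → r_n = 30.47 kips.
R_n = 1 × 25.14 + 3 × 30.47 = 116.5 kips.
Design strength φR_n = 0.75 × 116.5 = 87.4 kips.

87.4 kips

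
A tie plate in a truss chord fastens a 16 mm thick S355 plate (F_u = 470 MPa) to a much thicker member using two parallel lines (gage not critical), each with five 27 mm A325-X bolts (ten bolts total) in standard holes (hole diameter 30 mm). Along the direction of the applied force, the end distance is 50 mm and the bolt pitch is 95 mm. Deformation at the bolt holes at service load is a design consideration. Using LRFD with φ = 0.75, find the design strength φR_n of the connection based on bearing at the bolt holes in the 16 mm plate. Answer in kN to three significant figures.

3400 kN

Per bolt r_n = 1.2 l_c t F_u ≤ 2.4 d t F_u; upper limit = 2.4 × 27 × 16 × 470 / 1000 = 487.3 kN.
Edge bolt: l_c = 50 − 30/2 = 35 mm → 1.2 × 35 × 16 × 470 / 1000 = 315.8 → r_n = 315.8 kN.
Interior bolts: l_c = 95 − 30 = 65 mm → 1.2 × 65 × 16 × 470 / 1000 = 586.6 → r_n = 487.3 kN.
R_n = 2 × 315.8 + 8 × 487.3 = 4530 kN.
Design strength φR_n = 0.75 × 4530 = 3400 kN.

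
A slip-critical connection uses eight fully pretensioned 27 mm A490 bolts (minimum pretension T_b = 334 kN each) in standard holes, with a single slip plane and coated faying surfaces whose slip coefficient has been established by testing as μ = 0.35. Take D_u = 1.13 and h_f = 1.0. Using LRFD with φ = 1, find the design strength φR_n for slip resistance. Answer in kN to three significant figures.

1060 kN

R_n = μ · D_u · h_f · T_b · n_s · n_b = 0.35 × 1.13 × 1.0 × 334 × 1 × 8 = 1057 kN.
Design strength φR_n = 1 × 1057 = 1060 kN.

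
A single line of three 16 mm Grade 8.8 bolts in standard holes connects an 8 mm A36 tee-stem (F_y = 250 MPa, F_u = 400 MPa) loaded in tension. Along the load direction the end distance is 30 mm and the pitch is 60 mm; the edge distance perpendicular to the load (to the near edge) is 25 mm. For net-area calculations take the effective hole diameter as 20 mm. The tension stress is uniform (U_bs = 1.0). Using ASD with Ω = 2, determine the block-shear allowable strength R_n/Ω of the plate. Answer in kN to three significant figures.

Shear plane L_v = 30 + 2·60 = 150 mm; A_gv = 150 × 8 = 1200 mm².
A_nv = (150 − 2.5·20) × 8 = 800 mm².
A_nt = (25 − 0.5·20) × 8 = 120 mm².
0.6 F_u A_nv = 192 kN; 0.6 F_y A_gv = 180 kN → shear yielding governs the shear term.
R_n = 180 + 1.0 × 400 × 120 / 1000 = 228 kN.
Allowable strength R_n/Ω = 228 / 2 = 114 kN.

114 kN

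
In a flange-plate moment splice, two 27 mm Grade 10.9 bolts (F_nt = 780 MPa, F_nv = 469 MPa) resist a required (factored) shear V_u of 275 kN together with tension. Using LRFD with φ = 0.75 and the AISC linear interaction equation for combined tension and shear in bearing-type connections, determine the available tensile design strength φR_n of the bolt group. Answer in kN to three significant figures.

414 kN

A_b = π·27²/4 = 572.6 mm²; f_rv = 275 × 1000 / (2 × 572.6) = 240.2 MPa.
F'_nt = 1.3 F_nt − (F_nt / φF_nv) f_rv = 1.3·780 − (780/(0.75·469))·240.2 = 481.5 MPa, capped at F_nt → F'_nt = 481.5 MPa.
R_n = F'_nt · A_b · n = 481.5 × 572.6 × 2 / 1000 = 551.3 kN.
Design strength φR_n = 0.75 × 551.3 = 414 kN.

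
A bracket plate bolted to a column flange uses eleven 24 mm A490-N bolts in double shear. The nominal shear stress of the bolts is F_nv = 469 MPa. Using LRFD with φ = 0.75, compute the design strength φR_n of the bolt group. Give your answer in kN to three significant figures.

3500 kN

A_b = π × 24² / 4 = 452.4 mm².
R_n = F_nv · A_b · n · n_s = 469 × 452.4 × 11 × 2 / 1000 = 4668 kN.
Design strength φR_n = 0.75 × 4668 = 3500 kN.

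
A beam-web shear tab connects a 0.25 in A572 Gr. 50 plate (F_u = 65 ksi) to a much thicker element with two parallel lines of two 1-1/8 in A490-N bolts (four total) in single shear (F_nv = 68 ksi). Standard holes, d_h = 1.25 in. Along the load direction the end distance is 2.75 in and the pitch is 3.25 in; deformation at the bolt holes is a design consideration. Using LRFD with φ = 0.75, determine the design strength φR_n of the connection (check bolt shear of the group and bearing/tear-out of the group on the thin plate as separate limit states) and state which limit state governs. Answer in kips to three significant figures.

Bolt shear: A_b = π·1.125²/4 = 0.994 in²; R_n = 68 × 0.994 × 4 × 1 = 270.4 kips → 0.75 × 270.4 = 203 kips.
Bearing (1.2 l_c t F_u ≤ 2.4 d t F_u): upper limit = 2.4·1.125·0.25·65 = 43.87 kips.
  Edge l_c = 2.75 − 1.25/2 = 2.125 → r_n = 41.44 kips; interior l_c = 3.25 − 1.25 = 2 → r_n = 39 kips.
  R_n,bearing = 2·41.44 + 2·39 = 160.9 kips → 0.75 × 160.9 = 121 kips.
Bearing governs: 121 kips.

121 kips (bearing governs)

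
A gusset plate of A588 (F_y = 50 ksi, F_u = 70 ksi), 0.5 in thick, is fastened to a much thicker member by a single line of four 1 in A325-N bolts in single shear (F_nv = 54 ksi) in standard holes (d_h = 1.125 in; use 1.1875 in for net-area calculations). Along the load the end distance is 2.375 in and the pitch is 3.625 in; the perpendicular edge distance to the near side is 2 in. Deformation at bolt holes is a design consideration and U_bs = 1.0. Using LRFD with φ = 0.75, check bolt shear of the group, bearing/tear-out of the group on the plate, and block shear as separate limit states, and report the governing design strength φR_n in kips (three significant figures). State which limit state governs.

127 kips (bolt shear governs)

Bolt shear: A_b = π·1²/4 = 0.7854 in²; R_n = 54 × 0.7854 × 4 × 1 = 169.6 kips → 0.75 × 169.6 = 127 kips.
Bearing: edge l_c = 1.812, r_n = 76.12 kips; interior l_c = 2.5, r_n = 84 kips; R_n = 76.12 + 3·84 = 328.1 kips → 246 kips.
Block shear: A_gv = 6.625, A_nv = 4.547, A_nt = 0.7031 in²; R_n = min(0.6F_uA_nv, 0.6F_yA_gv) + U_bs·F_u·A_nt = 240.2 kips → 180 kips.
Bolt shear governs: 127 kips.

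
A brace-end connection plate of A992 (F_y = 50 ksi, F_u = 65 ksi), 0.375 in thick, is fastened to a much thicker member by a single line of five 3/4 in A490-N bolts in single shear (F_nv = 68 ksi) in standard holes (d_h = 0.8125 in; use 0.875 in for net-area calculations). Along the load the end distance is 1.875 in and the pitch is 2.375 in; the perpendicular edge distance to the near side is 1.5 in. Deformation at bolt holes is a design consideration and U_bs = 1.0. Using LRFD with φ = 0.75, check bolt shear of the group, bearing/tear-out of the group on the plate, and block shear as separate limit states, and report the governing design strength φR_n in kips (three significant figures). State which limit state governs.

Bolt shear: A_b = π·0.75²/4 = 0.4418 in²; R_n = 68 × 0.4418 × 5 × 1 = 150.2 kips → 0.75 × 150.2 = 113 kips.
Bearing: edge l_c = 1.469, r_n = 42.96 kips; interior l_c = 1.562, r_n = 43.87 kips; R_n = 42.96 + 4·43.87 = 218.5 kips → 164 kips.
Block shear: A_gv = 4.266, A_nv = 2.789, A_nt = 0.3984 in²; R_n = min(0.6F_uA_nv, 0.6F_yA_gv) + U_bs·F_u·A_nt = 134.7 kips → 101 kips.
Block shear governs: 101 kips.

101 kips (block shear governs)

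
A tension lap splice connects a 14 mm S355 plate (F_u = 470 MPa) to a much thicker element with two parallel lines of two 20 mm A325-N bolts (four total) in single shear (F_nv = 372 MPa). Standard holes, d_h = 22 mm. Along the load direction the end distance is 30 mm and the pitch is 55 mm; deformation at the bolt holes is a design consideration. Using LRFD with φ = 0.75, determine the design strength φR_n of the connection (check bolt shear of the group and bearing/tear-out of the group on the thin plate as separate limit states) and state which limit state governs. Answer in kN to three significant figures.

351 kN (bolt shear governs)

Bolt shear: A_b = π·20²/4 = 314.2 mm²; R_n = 372 × 314.2 × 4 × 1 / 1000 = 467.5 kN → 0.75 × 467.5 = 351 kN.
Bearing (1.2 l_c t F_u ≤ 2.4 d t F_u): upper limit = 2.4·20·14·470 / 1000 = 315.8 kN.
  Edge l_c = 30 − 22/2 = 19 → r_n = 150 kN; interior l_c = 55 − 22 = 33 → r_n = 260.6 kN.
  R_n,bearing = 2·150 + 2·260.6 = 821.2 kN → 0.75 × 821.2 = 616 kN.
Bolt shear governs: 351 kN.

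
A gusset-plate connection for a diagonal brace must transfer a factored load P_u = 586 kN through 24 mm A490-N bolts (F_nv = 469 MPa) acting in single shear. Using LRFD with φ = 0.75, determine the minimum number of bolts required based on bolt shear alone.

4 bolts

A_b = π·24²/4 = 452.4 mm².
Per-bolt design strength φR_n = 0.75 × 469 × 452.4 × 1 / 1000 = 159.1 kN.
n ≥ 586 / 159.1 = 3.683 → use 4 bolts.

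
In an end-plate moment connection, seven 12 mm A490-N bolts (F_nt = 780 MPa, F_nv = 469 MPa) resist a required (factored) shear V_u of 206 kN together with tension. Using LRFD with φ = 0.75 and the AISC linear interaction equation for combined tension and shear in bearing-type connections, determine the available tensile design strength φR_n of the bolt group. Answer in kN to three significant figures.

259 kN

A_b = π·12²/4 = 113.1 mm²; f_rv = 206 × 1000 / (7 × 113.1) = 260.2 MPa.
F'_nt = 1.3 F_nt − (F_nt / φF_nv) f_rv = 1.3·780 − (780/(0.75·469))·260.2 = 437 MPa, capped at F_nt → F'_nt = 437 MPa.
R_n = F'_nt · A_b · n = 437 × 113.1 × 7 / 1000 = 346 kN.
Design strength φR_n = 0.75 × 346 = 259 kN.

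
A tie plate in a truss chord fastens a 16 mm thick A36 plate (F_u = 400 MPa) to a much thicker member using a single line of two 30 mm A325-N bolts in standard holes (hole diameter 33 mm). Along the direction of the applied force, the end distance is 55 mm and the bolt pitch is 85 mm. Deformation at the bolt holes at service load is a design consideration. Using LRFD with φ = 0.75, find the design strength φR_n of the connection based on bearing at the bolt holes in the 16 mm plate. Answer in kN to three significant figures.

Per bolt r_n = 1.2 l_c t F_u ≤ 2.4 d t F_u; upper limit = 2.4 × 30 × 16 × 400 / 1000 = 460.8 kN.
Edge bolt: l_c = 55 − 33/2 = 38.5 mm → 1.2 × 38.5 × 16 × 400 / 1000 = 295.7 → r_n = 295.7 kN.
Interior bolts: l_c = 85 − 33 = 52 mm → 1.2 × 52 × 16 × 400 / 1000 = 399.4 → r_n = 399.4 kN.
R_n = 1 × 295.7 + 1 × 399.4 = 695 kN.
Design strength φR_n = 0.75 × 695 = 521 kN.

521 kN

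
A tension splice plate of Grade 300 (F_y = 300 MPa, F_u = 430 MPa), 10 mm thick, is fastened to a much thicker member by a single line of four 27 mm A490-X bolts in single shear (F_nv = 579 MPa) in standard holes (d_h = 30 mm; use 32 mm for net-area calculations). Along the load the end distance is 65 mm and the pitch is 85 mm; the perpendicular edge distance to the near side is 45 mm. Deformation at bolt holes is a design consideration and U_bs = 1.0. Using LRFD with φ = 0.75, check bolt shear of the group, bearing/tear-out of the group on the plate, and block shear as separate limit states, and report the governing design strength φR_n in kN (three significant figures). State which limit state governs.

Bolt shear: A_b = π·27²/4 = 572.6 mm²; R_n = 579 × 572.6 × 4 × 1 / 1000 = 1326 kN → 0.75 × 1326 = 995 kN.
Bearing: edge l_c = 50, r_n = 258 kN; interior l_c = 55, r_n = 278.6 kN; R_n = 258 + 3·278.6 = 1094 kN → 820 kN.
Block shear: A_gv = 3200, A_nv = 2080, A_nt = 290 mm²; R_n = min(0.6F_uA_nv, 0.6F_yA_gv) + U_bs·F_u·A_nt = 661.3 kN → 496 kN.
Block shear governs: 496 kN.

496 kN (block shear governs)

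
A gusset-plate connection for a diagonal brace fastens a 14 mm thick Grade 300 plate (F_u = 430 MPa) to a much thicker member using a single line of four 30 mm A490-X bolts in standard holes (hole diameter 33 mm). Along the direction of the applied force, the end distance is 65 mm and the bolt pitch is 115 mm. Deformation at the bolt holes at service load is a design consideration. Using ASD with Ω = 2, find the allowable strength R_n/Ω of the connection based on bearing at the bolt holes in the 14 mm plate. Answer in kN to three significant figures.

Per bolt r_n = 1.2 l_c t F_u ≤ 2.4 d t F_u; upper limit = 2.4 × 30 × 14 × 430 / 1000 = 433.4 kN.
Edge bolt: l_c = 65 − 33/2 = 48.5 mm → 1.2 × 48.5 × 14 × 430 / 1000 = 350.4 → r_n = 350.4 kN.
Interior bolts: l_c = 115 − 33 = 82 mm → 1.2 × 82 × 14 × 430 / 1000 = 592.4 → r_n = 433.4 kN.
R_n = 1 × 350.4 + 3 × 433.4 = 1651 kN.
Allowable strength R_n/Ω = 1651 / 2 = 825 kN.

825 kN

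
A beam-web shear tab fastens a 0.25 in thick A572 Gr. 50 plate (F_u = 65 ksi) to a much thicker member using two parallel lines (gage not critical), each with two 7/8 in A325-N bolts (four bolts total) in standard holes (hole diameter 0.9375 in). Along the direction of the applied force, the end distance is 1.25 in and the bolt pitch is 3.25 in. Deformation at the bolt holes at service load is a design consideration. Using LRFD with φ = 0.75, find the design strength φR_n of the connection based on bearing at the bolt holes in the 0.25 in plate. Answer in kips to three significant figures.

74 kips

Per bolt r_n = 1.2 l_c t F_u ≤ 2.4 d t F_u; upper limit = 2.4 × 0.875 × 0.25 × 65 = 34.12 kips.
Edge bolt: l_c = 1.25 − 0.9375/2 = 0.7812 in → 1.2 × 0.7812 × 0.25 × 65 = 15.23 → r_n = 15.23 kips.
Interior bolts: l_c = 3.25 − 0.9375 = 2.312 in → 1.2 × 2.312 × 0.25 × 65 = 45.09 → r_n = 34.12 kips.
R_n = 2 × 15.23 + 2 × 34.12 = 98.72 kips.
Design strength φR_n = 0.75 × 98.72 = 74 kips.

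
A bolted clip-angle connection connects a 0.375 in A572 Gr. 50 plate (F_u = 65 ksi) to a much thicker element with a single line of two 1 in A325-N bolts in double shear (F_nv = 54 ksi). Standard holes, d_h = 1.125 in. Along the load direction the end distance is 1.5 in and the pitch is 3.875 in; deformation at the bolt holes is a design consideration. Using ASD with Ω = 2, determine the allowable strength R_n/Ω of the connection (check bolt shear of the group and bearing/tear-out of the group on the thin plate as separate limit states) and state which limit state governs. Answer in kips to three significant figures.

Bolt shear: A_b = π·1²/4 = 0.7854 in²; R_n = 54 × 0.7854 × 2 × 2 = 169.6 kips → 169.6 / 2 = 84.8 kips.
Bearing (1.2 l_c t F_u ≤ 2.4 d t F_u): upper limit = 2.4·1·0.375·65 = 58.5 kips.
  Edge l_c = 1.5 − 1.125/2 = 0.9375 → r_n = 27.42 kips; interior l_c = 3.875 − 1.125 = 2.75 → r_n = 58.5 kips.
  R_n,bearing = 1·27.42 + 1·58.5 = 85.92 kips → 85.92 / 2 = 43 kips.
Bearing governs: 43 kips.

43 kips (bearing governs)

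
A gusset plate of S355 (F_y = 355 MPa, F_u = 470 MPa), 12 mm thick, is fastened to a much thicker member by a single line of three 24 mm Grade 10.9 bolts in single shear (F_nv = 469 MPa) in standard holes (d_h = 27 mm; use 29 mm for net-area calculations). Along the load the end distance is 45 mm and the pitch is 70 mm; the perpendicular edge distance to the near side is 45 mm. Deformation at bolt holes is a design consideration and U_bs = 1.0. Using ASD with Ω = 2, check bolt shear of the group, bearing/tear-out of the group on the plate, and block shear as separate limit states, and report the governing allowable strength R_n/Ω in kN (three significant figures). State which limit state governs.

276 kN (block shear governs)

Bolt shear: A_b = π·24²/4 = 452.4 mm²; R_n = 469 × 452.4 × 3 × 1 / 1000 = 636.5 kN → 636.5 / 2 = 318 kN.
Bearing: edge l_c = 31.5, r_n = 213.2 kN; interior l_c = 43, r_n = 291 kN; R_n = 213.2 + 2·291 = 795.2 kN → 398 kN.
Block shear: A_gv = 2220, A_nv = 1350, A_nt = 366 mm²; R_n = min(0.6F_uA_nv, 0.6F_yA_gv) + U_bs·F_u·A_nt = 552.7 kN → 276 kN.
Block shear governs: 276 kN.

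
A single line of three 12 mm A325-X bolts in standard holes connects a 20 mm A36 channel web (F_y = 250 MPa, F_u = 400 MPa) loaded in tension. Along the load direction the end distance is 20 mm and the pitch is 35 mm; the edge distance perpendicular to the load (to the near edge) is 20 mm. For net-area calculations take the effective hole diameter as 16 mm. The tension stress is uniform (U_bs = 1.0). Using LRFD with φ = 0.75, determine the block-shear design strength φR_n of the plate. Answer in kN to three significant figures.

Shear plane L_v = 20 + 2·35 = 90 mm; A_gv = 90 × 20 = 1800 mm².
A_nv = (90 − 2.5·16) × 20 = 1000 mm².
A_nt = (20 − 0.5·16) × 20 = 240 mm².
0.6 F_u A_nv = 240 kN; 0.6 F_y A_gv = 270 kN → shear rupture governs the shear term.
R_n = 240 + 1.0 × 400 × 240 / 1000 = 336 kN.
Design strength φR_n = 0.75 × 336 = 252 kN.

252 kN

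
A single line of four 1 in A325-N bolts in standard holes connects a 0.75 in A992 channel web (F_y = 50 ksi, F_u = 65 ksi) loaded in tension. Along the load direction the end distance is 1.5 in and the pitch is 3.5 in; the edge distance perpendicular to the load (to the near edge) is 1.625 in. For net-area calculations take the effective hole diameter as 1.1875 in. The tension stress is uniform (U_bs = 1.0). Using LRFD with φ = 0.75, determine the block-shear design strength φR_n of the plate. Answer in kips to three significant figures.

Shear plane L_v = 1.5 + 3·3.5 = 12 in; A_gv = 12 × 0.75 = 9 in².
A_nv = (12 − 3.5·1.1875) × 0.75 = 5.883 in².
A_nt = (1.625 − 0.5·1.1875) × 0.75 = 0.7734 in².
0.6 F_u A_nv = 229.4 kips; 0.6 F_y A_gv = 270 kips → shear rupture governs the shear term.
R_n = 229.4 + 1.0 × 65 × 0.7734 = 279.7 kips.
Design strength φR_n = 0.75 × 279.7 = 210 kips.

210 kips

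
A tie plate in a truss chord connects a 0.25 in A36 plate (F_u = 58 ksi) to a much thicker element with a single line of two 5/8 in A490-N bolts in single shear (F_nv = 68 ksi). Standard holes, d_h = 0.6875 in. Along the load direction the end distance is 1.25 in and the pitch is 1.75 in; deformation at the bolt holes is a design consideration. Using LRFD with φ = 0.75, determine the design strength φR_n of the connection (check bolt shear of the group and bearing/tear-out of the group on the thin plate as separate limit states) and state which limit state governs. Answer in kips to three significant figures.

Bolt shear: A_b = π·0.625²/4 = 0.3068 in²; R_n = 68 × 0.3068 × 2 × 1 = 41.72 kips → 0.75 × 41.72 = 31.3 kips.
Bearing (1.2 l_c t F_u ≤ 2.4 d t F_u): upper limit = 2.4·0.625·0.25·58 = 21.75 kips.
  Edge l_c = 1.25 − 0.6875/2 = 0.9062 → r_n = 15.77 kips; interior l_c = 1.75 − 0.6875 = 1.062 → r_n = 18.49 kips.
  R_n,bearing = 1·15.77 + 1·18.49 = 34.26 kips → 0.75 × 34.26 = 25.7 kips.
Bearing governs: 25.7 kips.

25.7 kips (bearing governs)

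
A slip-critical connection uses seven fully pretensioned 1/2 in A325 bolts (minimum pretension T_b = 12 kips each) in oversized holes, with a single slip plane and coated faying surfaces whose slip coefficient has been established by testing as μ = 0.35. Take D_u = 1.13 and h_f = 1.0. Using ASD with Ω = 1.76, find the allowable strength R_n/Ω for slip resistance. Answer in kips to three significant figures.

18.9 kips

R_n = μ · D_u · h_f · T_b · n_s · n_b = 0.35 × 1.13 × 1.0 × 12 × 1 × 7 = 33.22 kips.
Allowable strength R_n/Ω = 33.22 / 1.76 = 18.9 kips.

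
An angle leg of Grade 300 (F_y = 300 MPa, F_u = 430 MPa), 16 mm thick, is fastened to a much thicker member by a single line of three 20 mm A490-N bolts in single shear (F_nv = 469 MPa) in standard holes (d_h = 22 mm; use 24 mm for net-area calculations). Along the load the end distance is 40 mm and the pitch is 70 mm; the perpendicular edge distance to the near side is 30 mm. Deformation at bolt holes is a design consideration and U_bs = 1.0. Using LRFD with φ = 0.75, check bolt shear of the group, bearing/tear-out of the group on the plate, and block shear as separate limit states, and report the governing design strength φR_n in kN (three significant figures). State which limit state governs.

Bolt shear: A_b = π·20²/4 = 314.2 mm²; R_n = 469 × 314.2 × 3 × 1 / 1000 = 442 kN → 0.75 × 442 = 332 kN.
Bearing: edge l_c = 29, r_n = 239.4 kN; interior l_c = 48, r_n = 330.2 kN; R_n = 239.4 + 2·330.2 = 899.9 kN → 675 kN.
Block shear: A_gv = 2880, A_nv = 1920, A_nt = 288 mm²; R_n = min(0.6F_uA_nv, 0.6F_yA_gv) + U_bs·F_u·A_nt = 619.2 kN → 464 kN.
Bolt shear governs: 332 kN.

332 kN (bolt shear governs)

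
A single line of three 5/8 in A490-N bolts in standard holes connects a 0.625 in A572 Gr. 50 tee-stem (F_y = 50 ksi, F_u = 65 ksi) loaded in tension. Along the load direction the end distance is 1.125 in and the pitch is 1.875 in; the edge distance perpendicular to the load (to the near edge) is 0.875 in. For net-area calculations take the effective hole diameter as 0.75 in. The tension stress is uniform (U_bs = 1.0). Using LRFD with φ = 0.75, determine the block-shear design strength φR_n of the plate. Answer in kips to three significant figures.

Shear plane L_v = 1.125 + 2·1.875 = 4.875 in; A_gv = 4.875 × 0.625 = 3.047 in².
A_nv = (4.875 − 2.5·0.75) × 0.625 = 1.875 in².
A_nt = (0.875 − 0.5·0.75) × 0.625 = 0.3125 in².
0.6 F_u A_nv = 73.12 kips; 0.6 F_y A_gv = 91.41 kips → shear rupture governs the shear term.
R_n = 73.12 + 1.0 × 65 × 0.3125 = 93.44 kips.
Design strength φR_n = 0.75 × 93.44 = 70.1 kips.

70.1 kips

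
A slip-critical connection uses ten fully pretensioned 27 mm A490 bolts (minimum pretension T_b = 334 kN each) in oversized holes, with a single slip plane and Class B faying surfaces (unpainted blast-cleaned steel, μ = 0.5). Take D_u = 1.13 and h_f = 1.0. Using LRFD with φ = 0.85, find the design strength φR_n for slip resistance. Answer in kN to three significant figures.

1600 kN

R_n = μ · D_u · h_f · T_b · n_s · n_b = 0.5 × 1.13 × 1.0 × 334 × 1 × 10 = 1887 kN.
Design strength φR_n = 0.85 × 1887 = 1600 kN.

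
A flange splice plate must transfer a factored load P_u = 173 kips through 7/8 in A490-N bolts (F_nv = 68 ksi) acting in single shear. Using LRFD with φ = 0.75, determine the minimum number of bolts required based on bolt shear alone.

6 bolts

A_b = π·0.875²/4 = 0.6013 in².
Per-bolt design strength φR_n = 0.75 × 68 × 0.6013 × 1 = 30.67 kips.
n ≥ 173 / 30.67 = 5.641 → use 6 bolts.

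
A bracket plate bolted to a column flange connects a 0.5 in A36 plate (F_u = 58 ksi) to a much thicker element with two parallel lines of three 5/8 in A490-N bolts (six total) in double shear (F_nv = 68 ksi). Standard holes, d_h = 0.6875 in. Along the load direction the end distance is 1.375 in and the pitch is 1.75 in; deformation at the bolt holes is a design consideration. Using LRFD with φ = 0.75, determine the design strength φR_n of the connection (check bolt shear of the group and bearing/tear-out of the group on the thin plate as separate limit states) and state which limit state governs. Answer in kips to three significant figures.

165 kips (bearing governs)

Bolt shear: A_b = π·0.625²/4 = 0.3068 in²; R_n = 68 × 0.3068 × 6 × 2 = 250.3 kips → 0.75 × 250.3 = 188 kips.
Bearing (1.2 l_c t F_u ≤ 2.4 d t F_u): upper limit = 2.4·0.625·0.5·58 = 43.5 kips.
  Edge l_c = 1.375 − 0.6875/2 = 1.031 → r_n = 35.89 kips; interior l_c = 1.75 − 0.6875 = 1.062 → r_n = 36.97 kips.
  R_n,bearing = 2·35.89 + 4·36.97 = 219.7 kips → 0.75 × 219.7 = 165 kips.
Bearing governs: 165 kips.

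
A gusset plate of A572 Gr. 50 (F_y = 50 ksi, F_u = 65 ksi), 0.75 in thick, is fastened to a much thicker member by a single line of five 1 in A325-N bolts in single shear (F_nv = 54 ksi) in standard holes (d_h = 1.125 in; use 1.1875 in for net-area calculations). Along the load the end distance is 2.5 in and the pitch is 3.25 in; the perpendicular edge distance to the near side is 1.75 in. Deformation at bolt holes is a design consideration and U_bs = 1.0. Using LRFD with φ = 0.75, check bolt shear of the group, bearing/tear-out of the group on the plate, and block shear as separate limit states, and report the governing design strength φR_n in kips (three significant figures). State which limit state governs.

Bolt shear: A_b = π·1²/4 = 0.7854 in²; R_n = 54 × 0.7854 × 5 × 1 = 212.1 kips → 0.75 × 212.1 = 159 kips.
Bearing: edge l_c = 1.938, r_n = 113.3 kips; interior l_c = 2.125, r_n = 117 kips; R_n = 113.3 + 4·117 = 581.3 kips → 436 kips.
Block shear: A_gv = 11.62, A_nv = 7.617, A_nt = 0.8672 in²; R_n = min(0.6F_uA_nv, 0.6F_yA_gv) + U_bs·F_u·A_nt = 353.4 kips → 265 kips.
Bolt shear governs: 159 kips.

159 kips (bolt shear governs)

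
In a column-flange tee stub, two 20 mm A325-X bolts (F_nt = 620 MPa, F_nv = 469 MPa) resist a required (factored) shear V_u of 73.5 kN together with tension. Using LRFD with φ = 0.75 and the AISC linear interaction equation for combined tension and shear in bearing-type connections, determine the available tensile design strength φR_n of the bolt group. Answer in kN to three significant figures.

A_b = π·20²/4 = 314.2 mm²; f_rv = 73.5 × 1000 / (2 × 314.2) = 117 MPa.
F'_nt = 1.3 F_nt − (F_nt / φF_nv) f_rv = 1.3·620 − (620/(0.75·469))·117 = 599.8 MPa, capped at F_nt → F'_nt = 599.8 MPa.
R_n = F'_nt · A_b · n = 599.8 × 314.2 × 2 / 1000 = 376.9 kN.
Design strength φR_n = 0.75 × 376.9 = 283 kN.

283 kN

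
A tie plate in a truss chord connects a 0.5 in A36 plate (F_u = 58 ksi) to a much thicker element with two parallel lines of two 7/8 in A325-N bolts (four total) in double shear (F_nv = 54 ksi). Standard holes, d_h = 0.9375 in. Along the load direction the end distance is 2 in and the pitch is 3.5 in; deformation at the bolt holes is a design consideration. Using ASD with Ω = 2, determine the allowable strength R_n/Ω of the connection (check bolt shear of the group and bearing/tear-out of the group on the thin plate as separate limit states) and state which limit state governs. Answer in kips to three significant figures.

Bolt shear: A_b = π·0.875²/4 = 0.6013 in²; R_n = 54 × 0.6013 × 4 × 2 = 259.8 kips → 259.8 / 2 = 130 kips.
Bearing (1.2 l_c t F_u ≤ 2.4 d t F_u): upper limit = 2.4·0.875·0.5·58 = 60.9 kips.
  Edge l_c = 2 − 0.9375/2 = 1.531 → r_n = 53.29 kips; interior l_c = 3.5 − 0.9375 = 2.562 → r_n = 60.9 kips.
  R_n,bearing = 2·53.29 + 2·60.9 = 228.4 kips → 228.4 / 2 = 114 kips.
Bearing governs: 114 kips.

114 kips (bearing governs)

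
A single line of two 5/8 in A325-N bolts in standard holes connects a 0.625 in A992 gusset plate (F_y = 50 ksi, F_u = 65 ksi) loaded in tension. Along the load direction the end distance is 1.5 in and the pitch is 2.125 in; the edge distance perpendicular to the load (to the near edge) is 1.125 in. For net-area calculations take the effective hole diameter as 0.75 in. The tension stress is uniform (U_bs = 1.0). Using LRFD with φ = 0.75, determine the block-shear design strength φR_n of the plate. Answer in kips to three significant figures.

Shear plane L_v = 1.5 + 1·2.125 = 3.625 in; A_gv = 3.625 × 0.625 = 2.266 in².
A_nv = (3.625 − 1.5·0.75) × 0.625 = 1.562 in².
A_nt = (1.125 − 0.5·0.75) × 0.625 = 0.4688 in².
0.6 F_u A_nv = 60.94 kips; 0.6 F_y A_gv = 67.97 kips → shear rupture governs the shear term.
R_n = 60.94 + 1.0 × 65 × 0.4688 = 91.41 kips.
Design strength φR_n = 0.75 × 91.41 = 68.6 kips.

68.6 kips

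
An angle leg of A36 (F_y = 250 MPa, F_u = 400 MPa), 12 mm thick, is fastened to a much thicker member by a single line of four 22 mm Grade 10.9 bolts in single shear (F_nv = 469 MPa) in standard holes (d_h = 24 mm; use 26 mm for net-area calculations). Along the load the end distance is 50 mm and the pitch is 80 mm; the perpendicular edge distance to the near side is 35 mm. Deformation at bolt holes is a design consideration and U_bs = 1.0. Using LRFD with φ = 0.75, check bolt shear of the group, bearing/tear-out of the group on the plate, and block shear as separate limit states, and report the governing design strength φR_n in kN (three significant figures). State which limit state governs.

471 kN (block shear governs)

Bolt shear: A_b = π·22²/4 = 380.1 mm²; R_n = 469 × 380.1 × 4 × 1 / 1000 = 713.1 kN → 0.75 × 713.1 = 535 kN.
Bearing: edge l_c = 38, r_n = 218.9 kN; interior l_c = 56, r_n = 253.4 kN; R_n = 218.9 + 3·253.4 = 979.2 kN → 734 kN.
Block shear: A_gv = 3480, A_nv = 2388, A_nt = 264 mm²; R_n = min(0.6F_uA_nv, 0.6F_yA_gv) + U_bs·F_u·A_nt = 627.6 kN → 471 kN.
Block shear governs: 471 kN.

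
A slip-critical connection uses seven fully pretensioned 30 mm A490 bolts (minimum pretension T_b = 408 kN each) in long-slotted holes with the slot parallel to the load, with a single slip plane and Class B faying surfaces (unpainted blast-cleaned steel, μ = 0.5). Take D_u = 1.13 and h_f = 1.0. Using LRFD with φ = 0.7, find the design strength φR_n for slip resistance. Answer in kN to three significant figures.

R_n = μ · D_u · h_f · T_b · n_s · n_b = 0.5 × 1.13 × 1.0 × 408 × 1 × 7 = 1614 kN.
Design strength φR_n = 0.7 × 1614 = 1130 kN.

1130 kN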